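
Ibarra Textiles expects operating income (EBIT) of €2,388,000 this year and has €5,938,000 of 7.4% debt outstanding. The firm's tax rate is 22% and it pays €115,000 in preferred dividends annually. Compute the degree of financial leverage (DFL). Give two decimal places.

1.33

Interest = €439,412.00.
Preferred dividends grossed up pre-tax: €115,000 / (1 − 0.22) = €147,435.90.
DFL = EBIT ÷ [EBIT − I − D_p/(1−t)] = €2,388,000 ÷ [€2,388,000 − €439,412.00 − €147,435.90] = €2,388,000 ÷ €1,801,152.10 = 1.3258.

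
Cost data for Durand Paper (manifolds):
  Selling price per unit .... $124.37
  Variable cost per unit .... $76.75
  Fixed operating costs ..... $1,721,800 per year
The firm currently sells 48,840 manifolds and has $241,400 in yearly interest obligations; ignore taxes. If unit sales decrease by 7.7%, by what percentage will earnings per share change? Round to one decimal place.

-49.4%

Contribution at this volume is 48,840 × $47.62 = $2,325,760.80.
EBIT = $2,325,760.80 − $1,721,800 = $603,960.80.
After interest of $241,400.00, pre-tax earnings = $362,560.80.
DCL = total CM / (EBIT − I) = $2,325,760.80 / $362,560.80 = 6.4148.
%ΔEPS = DCL × %ΔSales = 6.4148 × -7.7% = -49.4%.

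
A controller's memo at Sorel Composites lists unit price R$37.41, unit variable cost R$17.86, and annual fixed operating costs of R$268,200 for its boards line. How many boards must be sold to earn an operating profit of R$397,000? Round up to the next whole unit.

34,026 boards

Unit CM = price − variable cost = R$37.41 − R$17.86 = R$19.55.
Units = (FC + target) / CM = (R$268,200 + R$397,000) / R$19.55 = 34,025.58, so 34,026 boards.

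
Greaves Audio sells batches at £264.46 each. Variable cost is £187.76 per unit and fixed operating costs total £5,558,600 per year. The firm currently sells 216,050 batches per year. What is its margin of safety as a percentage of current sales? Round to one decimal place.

66.5%

Each unit contributes £264.46 − £187.76 = £76.70. Break-even units = £5,558,600 ÷ £76.70 = 72,471.97; break-even revenue = 72,471.97 × £264.46 = £19,165,936.84.
Actual sales revenue = 216,050 × £264.46 = £57,136,583.00.
Margin of safety = (£57,136,583.00 − £19,165,936.84) ÷ £57,136,583.00 = 66.5%.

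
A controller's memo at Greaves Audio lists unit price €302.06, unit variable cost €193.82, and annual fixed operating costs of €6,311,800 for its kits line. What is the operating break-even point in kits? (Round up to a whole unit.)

58,314 kits

Contribution margin per unit = €302.06 − €193.82 = €108.24.
Break-even volume = fixed costs ÷ CM per unit = €6,311,800 ÷ €108.24 = 58,313.01, so 58,314 kits.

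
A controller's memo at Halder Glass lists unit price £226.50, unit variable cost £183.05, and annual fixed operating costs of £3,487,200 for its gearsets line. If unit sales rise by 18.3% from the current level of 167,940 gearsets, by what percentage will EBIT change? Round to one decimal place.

At 167,940 units, contribution = 167,940 × £43.45 = £7,296,993.00.
Operating income = contribution − fixed costs = £7,296,993.00 − £3,487,200 = £3,809,793.00.
So DOL = total CM / EBIT = £7,296,993.00 / £3,809,793.00 = 1.9153.
So EBIT moves 1.9153 × (+18.3%) = +35.1%.

+35.1%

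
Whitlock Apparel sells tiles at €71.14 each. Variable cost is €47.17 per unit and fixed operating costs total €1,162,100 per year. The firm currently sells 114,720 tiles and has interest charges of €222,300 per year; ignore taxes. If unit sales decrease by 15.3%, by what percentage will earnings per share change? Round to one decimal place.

-30.8%

Total contribution margin = 114,720 × €23.97 = €2,749,838.40.
Subtracting fixed costs: EBIT = €2,749,838.40 − €1,162,100 = €1,587,738.40.
After interest of €222,300.00, pre-tax earnings = €1,365,438.40.
Degree of combined leverage = contribution ÷ (EBIT − I) = €2,749,838.40 ÷ €1,365,438.40 = 2.0139.
EPS therefore changes by 2.0139 × (-15.3%) = -30.8%.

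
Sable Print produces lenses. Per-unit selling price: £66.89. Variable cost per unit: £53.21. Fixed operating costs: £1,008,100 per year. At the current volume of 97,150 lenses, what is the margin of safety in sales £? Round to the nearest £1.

£1,569,138

Contribution margin per unit = £66.89 − £53.21 = £13.68. Break-even units = £1,008,100 ÷ £13.68 = 73,691.52; break-even revenue = 73,691.52 × £66.89 = £4,929,225.80.
Actual sales revenue = 97,150 × £66.89 = £6,498,363.50.
Margin of safety = £6,498,363.50 − £4,929,225.80 = £1,569,138.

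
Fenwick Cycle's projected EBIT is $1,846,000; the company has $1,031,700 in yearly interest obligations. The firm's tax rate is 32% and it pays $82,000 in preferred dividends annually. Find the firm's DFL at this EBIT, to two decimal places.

2.66

Annual interest charges come to $1,031,700.00.
Pre-tax preferred-dividend burden = $82,000 ÷ (1 − 0.32) = $120,588.24.
DFL = EBIT ÷ [EBIT − I − D_p/(1−t)] = $1,846,000 ÷ [$1,846,000 − $1,031,700.00 − $120,588.24] = $1,846,000 ÷ $693,711.76 = 2.6610.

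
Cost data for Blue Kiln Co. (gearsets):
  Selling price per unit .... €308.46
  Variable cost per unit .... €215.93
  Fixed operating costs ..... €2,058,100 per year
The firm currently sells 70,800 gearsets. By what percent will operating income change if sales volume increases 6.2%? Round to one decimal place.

Total contribution margin = 70,800 × €92.53 = €6,551,124.00.
Subtracting fixed costs: EBIT = €6,551,124.00 − €2,058,100 = €4,493,024.00.
So DOL = total CM / EBIT = €6,551,124.00 / €4,493,024.00 = 1.4581.
%ΔEBIT = DOL × %ΔSales = 1.4581 × +6.2% = +9.0%.

+9.0%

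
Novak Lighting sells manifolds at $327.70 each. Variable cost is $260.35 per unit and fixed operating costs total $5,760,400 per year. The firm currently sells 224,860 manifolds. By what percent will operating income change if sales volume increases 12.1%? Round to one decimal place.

+19.5%

Total contribution margin = 224,860 × $67.35 = $15,144,321.00.
EBIT = $15,144,321.00 − $5,760,400 = $9,383,921.00.
Degree of operating leverage = $15,144,321.00 / $9,383,921.00 = 1.6139.
Operating income changes by 1.6139 × +12.1% = +19.5%.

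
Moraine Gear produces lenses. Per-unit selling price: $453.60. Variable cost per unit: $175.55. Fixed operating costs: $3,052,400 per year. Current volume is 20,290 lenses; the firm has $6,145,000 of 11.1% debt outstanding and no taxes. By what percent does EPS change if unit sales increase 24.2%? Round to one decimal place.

+71.6%

At 20,290 units, contribution = 20,290 × $278.05 = $5,641,634.50.
Operating income = contribution − fixed costs = $5,641,634.50 − $3,052,400 = $2,589,234.50.
After interest of $682,095.00, pre-tax earnings = $1,907,139.50.
DCL = total CM / (EBIT − I) = $5,641,634.50 / $1,907,139.50 = 2.9582.
EPS therefore changes by 2.9582 × (+24.2%) = +71.6%.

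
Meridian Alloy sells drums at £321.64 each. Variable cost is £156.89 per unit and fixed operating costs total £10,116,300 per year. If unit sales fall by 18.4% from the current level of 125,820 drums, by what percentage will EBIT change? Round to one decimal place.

At 125,820 units, contribution = 125,820 × £164.75 = £20,728,845.00.
Subtracting fixed costs: EBIT = £20,728,845.00 − £10,116,300 = £10,612,545.00.
Degree of operating leverage = £20,728,845.00 / £10,612,545.00 = 1.9532.
So EBIT moves 1.9532 × (-18.4%) = -35.9%.

-35.9%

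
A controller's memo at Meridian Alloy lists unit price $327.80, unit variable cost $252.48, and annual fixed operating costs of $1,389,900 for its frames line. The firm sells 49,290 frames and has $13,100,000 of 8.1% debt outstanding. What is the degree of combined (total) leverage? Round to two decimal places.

2.94

Total contribution margin = 49,290 × $75.32 = $3,712,522.80.
Operating income = contribution − fixed costs = $3,712,522.80 − $1,389,900 = $2,322,622.80. Interest = $1,061,100.00.
DOL = $3,712,522.80 ÷ $2,322,622.80 = 1.5984; DFL = $2,322,622.80 ÷ $1,261,522.80 = 1.8411.
DCL = DOL × DFL = 1.5984 × 1.8411 = 2.9428.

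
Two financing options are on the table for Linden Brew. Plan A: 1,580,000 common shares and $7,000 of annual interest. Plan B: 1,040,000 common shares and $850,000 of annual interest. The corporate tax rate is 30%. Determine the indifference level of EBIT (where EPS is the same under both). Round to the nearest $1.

$2,473,556

At indifference, (EBIT − 7,000)(1 − t)/1,580,000 = (EBIT − 850,000)(1 − t)/1,040,000.
Cancelling (1 − t) and cross-multiplying: 1,040,000·(EBIT − 7,000) = 1,580,000·(EBIT − 850,000).
EBIT × (1,580,000 − 1,040,000) = 850,000 × 1,580,000 − 7,000 × 1,040,000 = 1,335,720,000,000, so EBIT = 1,335,720,000,000 ÷ 540,000 = 2,473,555.56.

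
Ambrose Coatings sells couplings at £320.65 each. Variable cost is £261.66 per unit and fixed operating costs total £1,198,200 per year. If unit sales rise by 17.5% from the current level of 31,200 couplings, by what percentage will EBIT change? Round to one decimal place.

Contribution at this volume is 31,200 × £58.99 = £1,840,488.00.
Subtracting fixed costs: EBIT = £1,840,488.00 − £1,198,200 = £642,288.00.
Degree of operating leverage = £1,840,488.00 / £642,288.00 = 2.8655.
Operating income changes by 2.8655 × +17.5% = +50.1%.

+50.1%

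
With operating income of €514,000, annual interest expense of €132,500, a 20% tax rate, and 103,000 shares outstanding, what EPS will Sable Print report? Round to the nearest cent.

€2.96

Pre-tax income = €514,000 − €132,500.00 = €381,500.00.
After tax at 20%: net income = €381,500.00 × 0.80 = €305,200.00.
Per share: €305,200.00 / 103,000 shares = €2.96.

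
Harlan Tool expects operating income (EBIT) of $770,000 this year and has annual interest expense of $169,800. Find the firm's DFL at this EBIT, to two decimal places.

1.28

Interest = $169,800.00.
DFL = EBIT ÷ (EBIT − I) = $770,000 ÷ ($770,000 − $169,800.00) = $770,000 ÷ $600,200.00 = 1.2829.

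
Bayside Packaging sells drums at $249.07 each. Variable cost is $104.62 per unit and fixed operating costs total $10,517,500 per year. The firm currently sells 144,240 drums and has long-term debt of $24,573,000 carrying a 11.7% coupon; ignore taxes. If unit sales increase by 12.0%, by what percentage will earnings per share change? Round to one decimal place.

Contribution at this volume is 144,240 × $144.45 = $20,835,468.00.
EBIT = $20,835,468.00 − $10,517,500 = $10,317,968.00.
Interest = $2,875,041.00, so EBIT − I = $7,442,927.00.
DCL = total CM / (EBIT − I) = $20,835,468.00 / $7,442,927.00 = 2.7994.
%ΔEPS = DCL × %ΔSales = 2.7994 × +12.0% = +33.6%.

+33.6%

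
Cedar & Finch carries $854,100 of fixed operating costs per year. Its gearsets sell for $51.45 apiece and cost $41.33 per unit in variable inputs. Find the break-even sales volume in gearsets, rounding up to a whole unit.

84,398 gearsets

Contribution margin per unit = $51.45 − $41.33 = $10.12.
Units to break even: $854,100 ÷ $10.12 = 84,397.23, rounded up to 84,398.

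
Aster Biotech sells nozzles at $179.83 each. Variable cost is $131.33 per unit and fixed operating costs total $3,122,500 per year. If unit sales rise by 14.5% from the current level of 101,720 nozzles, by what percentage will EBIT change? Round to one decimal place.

+39.5%

At 101,720 units, contribution = 101,720 × $48.50 = $4,933,420.00.
Operating income = contribution − fixed costs = $4,933,420.00 − $3,122,500 = $1,810,920.00.
Degree of operating leverage = $4,933,420.00 / $1,810,920.00 = 2.7243.
%ΔEBIT = DOL × %ΔSales = 2.7243 × +14.5% = +39.5%.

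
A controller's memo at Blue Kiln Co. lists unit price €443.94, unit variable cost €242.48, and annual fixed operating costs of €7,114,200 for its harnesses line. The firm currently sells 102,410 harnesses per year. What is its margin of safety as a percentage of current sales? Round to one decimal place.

65.5%

Unit CM = price − variable cost = €443.94 − €242.48 = €201.46. Break-even units = €7,114,200 ÷ €201.46 = 35,313.21; break-even revenue = 35,313.21 × €443.94 = €15,676,948.02.
Actual sales revenue = 102,410 × €443.94 = €45,463,895.40.
Margin of safety = (€45,463,895.40 − €15,676,948.02) ÷ €45,463,895.40 = 65.5%.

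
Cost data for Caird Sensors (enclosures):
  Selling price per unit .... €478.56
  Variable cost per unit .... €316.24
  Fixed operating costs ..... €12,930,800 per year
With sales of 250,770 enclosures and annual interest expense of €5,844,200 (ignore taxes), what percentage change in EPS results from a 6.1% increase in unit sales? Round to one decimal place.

+11.3%

Contribution at this volume is 250,770 × €162.32 = €40,704,986.40.
EBIT = €40,704,986.40 − €12,930,800 = €27,774,186.40.
After interest of €5,844,200.00, pre-tax earnings = €21,929,986.40.
DCL = total CM / (EBIT − I) = €40,704,986.40 / €21,929,986.40 = 1.8561.
EPS therefore changes by 1.8561 × (+6.1%) = +11.3%.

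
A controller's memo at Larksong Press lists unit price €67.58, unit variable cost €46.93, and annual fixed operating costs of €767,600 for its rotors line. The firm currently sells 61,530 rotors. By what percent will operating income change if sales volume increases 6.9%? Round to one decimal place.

+17.4%

At 61,530 units, contribution = 61,530 × €20.65 = €1,270,594.50.
EBIT = €1,270,594.50 − €767,600 = €502,994.50.
DOL = contribution ÷ EBIT = €1,270,594.50 ÷ €502,994.50 = 2.5261.
%ΔEBIT = DOL × %ΔSales = 2.5261 × +6.9% = +17.4%.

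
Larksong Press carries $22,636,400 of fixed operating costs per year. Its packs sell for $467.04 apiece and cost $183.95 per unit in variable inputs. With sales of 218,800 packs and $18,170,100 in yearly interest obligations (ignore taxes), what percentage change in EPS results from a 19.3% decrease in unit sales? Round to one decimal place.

-56.6%

Contribution at this volume is 218,800 × $283.09 = $61,940,092.00.
Operating income = contribution − fixed costs = $61,940,092.00 − $22,636,400 = $39,303,692.00.
After interest of $18,170,100.00, pre-tax earnings = $21,133,592.00.
DCL = total CM / (EBIT − I) = $61,940,092.00 / $21,133,592.00 = 2.9309.
%ΔEPS = DCL × %ΔSales = 2.9309 × -19.3% = -56.6%.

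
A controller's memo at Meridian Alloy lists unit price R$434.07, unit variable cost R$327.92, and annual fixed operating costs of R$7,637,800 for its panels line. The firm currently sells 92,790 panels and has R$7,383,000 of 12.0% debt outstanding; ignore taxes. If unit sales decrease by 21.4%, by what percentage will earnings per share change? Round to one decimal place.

Contribution at this volume is 92,790 × R$106.15 = R$9,849,658.50.
Subtracting fixed costs: EBIT = R$9,849,658.50 − R$7,637,800 = R$2,211,858.50.
Interest = R$885,960.00, so EBIT − I = R$1,325,898.50.
Degree of combined leverage = contribution ÷ (EBIT − I) = R$9,849,658.50 ÷ R$1,325,898.50 = 7.4287.
EPS therefore changes by 7.4287 × (-21.4%) = -159.0%.

-159.0%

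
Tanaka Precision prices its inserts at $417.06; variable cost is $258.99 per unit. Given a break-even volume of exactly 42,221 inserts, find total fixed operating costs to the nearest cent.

Each unit contributes $417.06 − $258.99 = $158.07.
Fixed costs = break-even units × CM = 42,221 × $158.07 = $6,673,873.47.

$6,673,873.47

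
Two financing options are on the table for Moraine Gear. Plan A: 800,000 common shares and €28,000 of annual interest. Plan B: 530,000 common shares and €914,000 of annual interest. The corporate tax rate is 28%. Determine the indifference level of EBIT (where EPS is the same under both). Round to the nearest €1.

€2,653,185

At indifference, (EBIT − 28,000)(1 − t)/800,000 = (EBIT − 914,000)(1 − t)/530,000.
The (1 − t) factor cancels: (EBIT − 28,000) × 530,000 = (EBIT − 914,000) × 800,000.
Solving, EBIT = (914,000·800,000 − 28,000·530,000) / (800,000 − 530,000) = 716,360,000,000 / 270,000 = 2,653,185.19.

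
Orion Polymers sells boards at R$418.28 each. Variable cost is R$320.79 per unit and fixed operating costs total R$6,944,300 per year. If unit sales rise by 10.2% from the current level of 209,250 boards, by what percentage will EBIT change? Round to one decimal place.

Total contribution margin = 209,250 × R$97.49 = R$20,399,782.50.
EBIT = R$20,399,782.50 − R$6,944,300 = R$13,455,482.50.
So DOL = total CM / EBIT = R$20,399,782.50 / R$13,455,482.50 = 1.5161.
Operating income changes by 1.5161 × +10.2% = +15.5%.

+15.5%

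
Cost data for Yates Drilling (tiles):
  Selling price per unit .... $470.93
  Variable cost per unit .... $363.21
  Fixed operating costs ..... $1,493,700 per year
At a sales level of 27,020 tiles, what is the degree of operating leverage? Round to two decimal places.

Total contribution margin = 27,020 × $107.72 = $2,910,594.40.
Operating income = contribution − fixed costs = $2,910,594.40 − $1,493,700 = $1,416,894.40.
Degree of operating leverage = $2,910,594.40 / $1,416,894.40 = 2.0542.

2.05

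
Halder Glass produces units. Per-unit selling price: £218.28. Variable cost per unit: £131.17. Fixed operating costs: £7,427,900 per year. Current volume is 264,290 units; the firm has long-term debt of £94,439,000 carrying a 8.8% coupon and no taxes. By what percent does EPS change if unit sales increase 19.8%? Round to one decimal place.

+62.6%

Total contribution margin = 264,290 × £87.11 = £23,022,301.90.
Subtracting fixed costs: EBIT = £23,022,301.90 − £7,427,900 = £15,594,401.90.
After interest of £8,310,632.00, pre-tax earnings = £7,283,769.90.
Degree of combined leverage = contribution ÷ (EBIT − I) = £23,022,301.90 ÷ £7,283,769.90 = 3.1608.
%ΔEPS = DCL × %ΔSales = 3.1608 × +19.8% = +62.6%.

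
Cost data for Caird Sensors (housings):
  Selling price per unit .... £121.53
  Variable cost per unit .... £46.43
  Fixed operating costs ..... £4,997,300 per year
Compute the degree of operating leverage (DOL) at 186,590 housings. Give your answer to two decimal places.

1.55

Contribution at this volume is 186,590 × £75.10 = £14,012,909.00.
Operating income = contribution − fixed costs = £14,012,909.00 − £4,997,300 = £9,015,609.00.
Degree of operating leverage = £14,012,909.00 / £9,015,609.00 = 1.5543.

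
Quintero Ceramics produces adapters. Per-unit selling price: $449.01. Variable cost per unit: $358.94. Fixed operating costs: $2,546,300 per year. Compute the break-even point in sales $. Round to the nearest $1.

CM per unit = $449.01 − $358.94 = $90.07; CM ratio = $90.07 / $449.01 = 0.2006.
Break-even revenue = fixed costs × price ÷ CM = $2,546,300 × $449.01 ÷ $90.07 = $12,693,618.

$12,693,618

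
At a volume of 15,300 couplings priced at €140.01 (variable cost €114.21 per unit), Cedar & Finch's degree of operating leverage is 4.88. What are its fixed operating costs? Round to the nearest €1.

€313,851

Contribution at this volume is 15,300 × €25.80 = €394,740.00.
DOL = contribution / EBIT, so EBIT = €394,740.00 / 4.88 = €80,889.34.
Fixed costs = CM − EBIT = €394,740.00 − €80,889.34 = €313,851.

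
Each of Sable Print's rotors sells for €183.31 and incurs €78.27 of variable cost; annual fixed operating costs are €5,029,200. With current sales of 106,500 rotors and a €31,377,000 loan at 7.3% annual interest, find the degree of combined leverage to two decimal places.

2.89

Total contribution margin = 106,500 × €105.04 = €11,186,760.00.
EBIT = €11,186,760.00 − €5,029,200 = €6,157,560.00. Interest = €2,290,521.00.
DOL = €11,186,760.00 ÷ €6,157,560.00 = 1.8168; DFL = €6,157,560.00 ÷ €3,867,039.00 = 1.5923.
DCL = DOL × DFL = 1.8168 × 1.5923 = 2.8929.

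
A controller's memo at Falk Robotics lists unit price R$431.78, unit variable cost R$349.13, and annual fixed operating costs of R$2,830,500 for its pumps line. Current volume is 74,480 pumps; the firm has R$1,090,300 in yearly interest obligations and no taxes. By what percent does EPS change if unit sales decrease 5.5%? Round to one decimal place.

-15.1%

At 74,480 units, contribution = 74,480 × R$82.65 = R$6,155,772.00.
EBIT = R$6,155,772.00 − R$2,830,500 = R$3,325,272.00.
Interest = R$1,090,300.00, so EBIT − I = R$2,234,972.00.
Degree of combined leverage = contribution ÷ (EBIT − I) = R$6,155,772.00 ÷ R$2,234,972.00 = 2.7543.
%ΔEPS = DCL × %ΔSales = 2.7543 × -5.5% = -15.1%.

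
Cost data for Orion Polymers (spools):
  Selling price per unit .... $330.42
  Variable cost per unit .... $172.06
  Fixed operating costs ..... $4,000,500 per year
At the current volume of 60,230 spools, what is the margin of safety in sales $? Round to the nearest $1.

$11,554,106

Contribution margin per unit = $330.42 − $172.06 = $158.36. Break-even units = $4,000,500 ÷ $158.36 = 25,262.06; break-even revenue = 25,262.06 × $330.42 = $8,347,090.24.
Current sales = 60,230 × $330.42 = $19,901,196.60.
Margin of safety = $19,901,196.60 − $8,347,090.24 = $11,554,106.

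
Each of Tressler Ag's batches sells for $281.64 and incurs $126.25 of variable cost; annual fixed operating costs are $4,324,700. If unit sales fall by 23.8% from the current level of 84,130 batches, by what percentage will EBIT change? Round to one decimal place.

-35.6%

At 84,130 units, contribution = 84,130 × $155.39 = $13,072,960.70.
EBIT = $13,072,960.70 − $4,324,700 = $8,748,260.70.
So DOL = total CM / EBIT = $13,072,960.70 / $8,748,260.70 = 1.4943.
Operating income changes by 1.4943 × -23.8% = -35.6%.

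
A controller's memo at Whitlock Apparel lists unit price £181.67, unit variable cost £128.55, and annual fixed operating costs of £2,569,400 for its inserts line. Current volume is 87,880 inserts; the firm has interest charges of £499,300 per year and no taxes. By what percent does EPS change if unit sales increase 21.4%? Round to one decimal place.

Total contribution margin = 87,880 × £53.12 = £4,668,185.60.
Subtracting fixed costs: EBIT = £4,668,185.60 − £2,569,400 = £2,098,785.60.
Interest = £499,300.00, so EBIT − I = £1,599,485.60.
Degree of combined leverage = contribution ÷ (EBIT − I) = £4,668,185.60 ÷ £1,599,485.60 = 2.9186.
EPS therefore changes by 2.9186 × (+21.4%) = +62.5%.

+62.5%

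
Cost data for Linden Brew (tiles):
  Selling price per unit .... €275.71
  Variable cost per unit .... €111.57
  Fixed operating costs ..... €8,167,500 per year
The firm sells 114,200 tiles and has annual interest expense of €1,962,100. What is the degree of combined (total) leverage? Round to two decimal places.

2.18

At 114,200 units, contribution = 114,200 × €164.14 = €18,744,788.00.
EBIT = €18,744,788.00 − €8,167,500 = €10,577,288.00. Interest = €1,962,100.00, so EBIT − I = €8,615,188.00.
Degree of total leverage = total CM / (EBIT − interest) = €18,744,788.00 / €8,615,188.00 = 2.1758.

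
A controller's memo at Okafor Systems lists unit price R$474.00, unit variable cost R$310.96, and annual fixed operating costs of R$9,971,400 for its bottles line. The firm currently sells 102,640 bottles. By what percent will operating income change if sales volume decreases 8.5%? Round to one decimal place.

-21.0%

Total contribution margin = 102,640 × R$163.04 = R$16,734,425.60.
Subtracting fixed costs: EBIT = R$16,734,425.60 − R$9,971,400 = R$6,763,025.60.
So DOL = total CM / EBIT = R$16,734,425.60 / R$6,763,025.60 = 2.4744.
%ΔEBIT = DOL × %ΔSales = 2.4744 × -8.5% = -21.0%.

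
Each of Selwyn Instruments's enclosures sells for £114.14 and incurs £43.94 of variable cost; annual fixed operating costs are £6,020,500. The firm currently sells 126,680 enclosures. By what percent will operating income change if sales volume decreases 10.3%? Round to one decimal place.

-31.9%

Total contribution margin = 126,680 × £70.20 = £8,892,936.00.
EBIT = £8,892,936.00 − £6,020,500 = £2,872,436.00.
DOL = contribution ÷ EBIT = £8,892,936.00 ÷ £2,872,436.00 = 3.0960.
Operating income changes by 3.0960 × -10.3% = -31.9%.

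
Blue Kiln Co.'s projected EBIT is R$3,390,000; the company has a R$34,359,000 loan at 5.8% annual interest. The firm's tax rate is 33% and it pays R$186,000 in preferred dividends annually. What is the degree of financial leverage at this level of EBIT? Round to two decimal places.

Interest = R$1,992,822.00.
Preferred dividends grossed up pre-tax: R$186,000 / (1 − 0.33) = R$277,611.94.
DFL = EBIT ÷ [EBIT − I − D_p/(1−t)] = R$3,390,000 ÷ [R$3,390,000 − R$1,992,822.00 − R$277,611.94] = R$3,390,000 ÷ R$1,119,566.06 = 3.0280.

3.03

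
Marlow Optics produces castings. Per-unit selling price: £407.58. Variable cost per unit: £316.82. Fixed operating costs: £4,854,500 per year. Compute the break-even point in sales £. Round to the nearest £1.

Contribution margin per unit = £407.58 − £316.82 = £90.76, a CM ratio of £90.76 ÷ £407.58 = 0.2227.
Break-even sales = FC ÷ CM ratio = £4,854,500 × £407.58 / £90.76 = £21,800,321.

£21,800,321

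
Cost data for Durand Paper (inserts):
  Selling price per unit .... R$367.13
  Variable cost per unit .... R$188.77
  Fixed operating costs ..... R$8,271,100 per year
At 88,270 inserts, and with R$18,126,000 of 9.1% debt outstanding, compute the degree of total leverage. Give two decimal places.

At 88,270 units, contribution = 88,270 × R$178.36 = R$15,743,837.20.
Subtracting fixed costs: EBIT = R$15,743,837.20 − R$8,271,100 = R$7,472,737.20. Interest = R$1,649,466.00, so EBIT − I = R$5,823,271.20.
DCL = contribution ÷ (EBIT − I) = R$15,743,837.20 ÷ R$5,823,271.20 = 2.7036.

2.70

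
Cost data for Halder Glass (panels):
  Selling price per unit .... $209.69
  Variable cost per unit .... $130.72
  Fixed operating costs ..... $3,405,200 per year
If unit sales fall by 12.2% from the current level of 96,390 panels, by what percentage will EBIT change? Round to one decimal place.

-22.1%

At 96,390 units, contribution = 96,390 × $78.97 = $7,611,918.30.
Operating income = contribution − fixed costs = $7,611,918.30 − $3,405,200 = $4,206,718.30.
So DOL = total CM / EBIT = $7,611,918.30 / $4,206,718.30 = 1.8095.
So EBIT moves 1.8095 × (-12.2%) = -22.1%.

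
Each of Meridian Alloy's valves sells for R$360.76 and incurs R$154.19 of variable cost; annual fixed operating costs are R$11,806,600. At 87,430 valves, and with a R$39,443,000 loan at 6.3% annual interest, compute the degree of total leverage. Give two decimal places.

At 87,430 units, contribution = 87,430 × R$206.57 = R$18,060,415.10.
Operating income = contribution − fixed costs = R$18,060,415.10 − R$11,806,600 = R$6,253,815.10. Interest = R$2,484,909.00.
DOL = R$18,060,415.10 ÷ R$6,253,815.10 = 2.8879; DFL = R$6,253,815.10 ÷ R$3,768,906.10 = 1.6593.
Combined leverage = 2.8879 × 1.6593 = 4.7919.

4.79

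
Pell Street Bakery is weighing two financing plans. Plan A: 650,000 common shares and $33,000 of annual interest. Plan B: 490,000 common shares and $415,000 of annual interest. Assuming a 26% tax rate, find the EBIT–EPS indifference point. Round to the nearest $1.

$1,584,875

Set EPS_A = EPS_B: (EBIT − $33,000)(1 − 0.26) ÷ 650,000 = (EBIT − $415,000)(1 − 0.26) ÷ 490,000.
The (1 − t) factor cancels: (EBIT − 33,000) × 490,000 = (EBIT − 415,000) × 650,000.
Solving, EBIT = (415,000·650,000 − 33,000·490,000) / (650,000 − 490,000) = 253,580,000,000 / 160,000 = 1,584,875.00.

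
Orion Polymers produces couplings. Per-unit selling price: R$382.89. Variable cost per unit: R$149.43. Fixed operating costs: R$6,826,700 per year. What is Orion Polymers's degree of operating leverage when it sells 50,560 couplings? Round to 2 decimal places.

Contribution at this volume is 50,560 × R$233.46 = R$11,803,737.60.
EBIT = R$11,803,737.60 − R$6,826,700 = R$4,977,037.60.
Degree of operating leverage = R$11,803,737.60 / R$4,977,037.60 = 2.3716.

2.37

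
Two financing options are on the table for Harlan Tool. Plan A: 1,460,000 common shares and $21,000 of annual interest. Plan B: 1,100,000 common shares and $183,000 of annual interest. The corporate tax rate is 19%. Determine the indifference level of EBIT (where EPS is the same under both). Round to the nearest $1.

Set EPS_A = EPS_B: (EBIT − $21,000)(1 − 0.19) ÷ 1,460,000 = (EBIT − $183,000)(1 − 0.19) ÷ 1,100,000.
Cancelling (1 − t) and cross-multiplying: 1,100,000·(EBIT − 21,000) = 1,460,000·(EBIT − 183,000).
Solving, EBIT = (183,000·1,460,000 − 21,000·1,100,000) / (1,460,000 − 1,100,000) = 244,080,000,000 / 360,000 = 678,000.00.

$678,000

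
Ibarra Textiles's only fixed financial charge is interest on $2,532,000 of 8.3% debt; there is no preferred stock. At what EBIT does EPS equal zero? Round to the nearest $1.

Annual interest = 8.3% × $2,532,000 = $210,156.00.
With no preferred dividends, EPS = 0 when EBIT exactly covers interest, so the financial break-even EBIT is $210,156.00.

$210,156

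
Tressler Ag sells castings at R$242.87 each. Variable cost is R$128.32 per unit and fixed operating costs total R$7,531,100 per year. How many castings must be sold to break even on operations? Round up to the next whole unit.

65,746 castings

Unit CM = price − variable cost = R$242.87 − R$128.32 = R$114.55.
Break-even Q = R$7,531,100 / R$114.55 = 65,745.09 → 65,746 castings.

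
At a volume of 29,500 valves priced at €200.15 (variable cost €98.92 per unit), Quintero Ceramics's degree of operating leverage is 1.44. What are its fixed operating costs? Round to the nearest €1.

€912,476

Total contribution margin = 29,500 × €101.23 = €2,986,285.00.
DOL = contribution / EBIT, so EBIT = €2,986,285.00 / 1.44 = €2,073,809.03.
Fixed costs = CM − EBIT = €2,986,285.00 − €2,073,809.03 = €912,476.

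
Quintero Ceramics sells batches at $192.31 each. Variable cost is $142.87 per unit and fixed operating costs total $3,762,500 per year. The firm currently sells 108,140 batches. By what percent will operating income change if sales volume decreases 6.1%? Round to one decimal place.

-20.6%

Contribution at this volume is 108,140 × $49.44 = $5,346,441.60.
Operating income = contribution − fixed costs = $5,346,441.60 − $3,762,500 = $1,583,941.60.
Degree of operating leverage = $5,346,441.60 / $1,583,941.60 = 3.3754.
Operating income changes by 3.3754 × -6.1% = -20.6%.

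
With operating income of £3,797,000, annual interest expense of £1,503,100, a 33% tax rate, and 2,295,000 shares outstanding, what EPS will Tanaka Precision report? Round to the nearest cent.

Interest = £1,503,100.00, so EBT = £3,797,000 − £1,503,100.00 = £2,293,900.00.
Net income = £2,293,900.00 × (1 − 0.33) = £1,536,913.00.
EPS = £1,536,913.00 ÷ 2,295,000 = £0.67.

£0.67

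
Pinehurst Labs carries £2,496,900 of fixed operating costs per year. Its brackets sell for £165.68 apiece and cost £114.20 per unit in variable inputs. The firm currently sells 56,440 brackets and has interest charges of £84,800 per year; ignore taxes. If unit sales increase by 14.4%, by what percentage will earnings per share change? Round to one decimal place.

+129.2%

Contribution at this volume is 56,440 × £51.48 = £2,905,531.20.
EBIT = £2,905,531.20 − £2,496,900 = £408,631.20.
After interest of £84,800.00, pre-tax earnings = £323,831.20.
Degree of combined leverage = contribution ÷ (EBIT − I) = £2,905,531.20 ÷ £323,831.20 = 8.9724.
EPS therefore changes by 8.9724 × (+14.4%) = +129.2%.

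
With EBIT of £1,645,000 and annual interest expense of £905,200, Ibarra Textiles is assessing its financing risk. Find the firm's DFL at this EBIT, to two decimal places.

2.22

Interest = £905,200.00.
Degree of financial leverage = EBIT / (EBIT − interest) = £1,645,000 / £739,800.00 = 2.2236.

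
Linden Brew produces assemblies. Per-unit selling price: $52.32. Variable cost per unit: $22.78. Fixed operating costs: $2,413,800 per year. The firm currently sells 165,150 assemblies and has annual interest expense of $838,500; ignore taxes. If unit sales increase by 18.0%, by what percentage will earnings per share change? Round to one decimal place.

Total contribution margin = 165,150 × $29.54 = $4,878,531.00.
EBIT = $4,878,531.00 − $2,413,800 = $2,464,731.00.
Interest = $838,500.00, so EBIT − I = $1,626,231.00.
DCL = total CM / (EBIT − I) = $4,878,531.00 / $1,626,231.00 = 2.9999.
EPS therefore changes by 2.9999 × (+18.0%) = +54.0%.

+54.0%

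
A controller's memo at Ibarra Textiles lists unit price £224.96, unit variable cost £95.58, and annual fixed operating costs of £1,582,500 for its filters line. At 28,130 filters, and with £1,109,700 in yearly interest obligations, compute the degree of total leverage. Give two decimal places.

Total contribution margin = 28,130 × £129.38 = £3,639,459.40.
EBIT = £3,639,459.40 − £1,582,500 = £2,056,959.40. Interest = £1,109,700.00.
DOL = £3,639,459.40 ÷ £2,056,959.40 = 1.7693; DFL = £2,056,959.40 ÷ £947,259.40 = 2.1715.
Combined leverage = 1.7693 × 2.1715 = 3.8420.

3.84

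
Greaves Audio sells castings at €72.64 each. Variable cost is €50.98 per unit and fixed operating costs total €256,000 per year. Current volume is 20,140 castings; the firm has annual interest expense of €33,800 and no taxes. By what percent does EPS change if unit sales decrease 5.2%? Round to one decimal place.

Contribution at this volume is 20,140 × €21.66 = €436,232.40.
EBIT = €436,232.40 − €256,000 = €180,232.40.
Interest = €33,800.00, so EBIT − I = €146,432.40.
Degree of combined leverage = contribution ÷ (EBIT − I) = €436,232.40 ÷ €146,432.40 = 2.9791.
%ΔEPS = DCL × %ΔSales = 2.9791 × -5.2% = -15.5%.

-15.5%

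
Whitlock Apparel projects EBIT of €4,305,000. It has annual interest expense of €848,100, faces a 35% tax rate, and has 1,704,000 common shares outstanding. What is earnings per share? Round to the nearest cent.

€1.32

Pre-tax income = €4,305,000 − €848,100.00 = €3,456,900.00.
Net income = €3,456,900.00 × (1 − 0.35) = €2,246,985.00.
EPS = €2,246,985.00 ÷ 1,704,000 = €1.32.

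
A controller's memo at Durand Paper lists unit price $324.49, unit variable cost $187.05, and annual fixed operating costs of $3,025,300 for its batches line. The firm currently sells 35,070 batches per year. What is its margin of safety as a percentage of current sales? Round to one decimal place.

Unit CM = price − variable cost = $324.49 − $187.05 = $137.44. Break-even units = $3,025,300 ÷ $137.44 = 22,011.79; break-even revenue = 22,011.79 × $324.49 = $7,142,604.75.
Current sales = 35,070 × $324.49 = $11,379,864.30.
Margin of safety = ($11,379,864.30 − $7,142,604.75) ÷ $11,379,864.30 = 37.2%.

37.2%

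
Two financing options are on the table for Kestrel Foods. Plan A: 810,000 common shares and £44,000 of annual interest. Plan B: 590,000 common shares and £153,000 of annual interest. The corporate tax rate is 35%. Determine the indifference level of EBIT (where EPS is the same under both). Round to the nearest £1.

£445,318

At indifference, (EBIT − 44,000)(1 − t)/810,000 = (EBIT − 153,000)(1 − t)/590,000.
The (1 − t) factor cancels: (EBIT − 44,000) × 590,000 = (EBIT − 153,000) × 810,000.
EBIT × (810,000 − 590,000) = 153,000 × 810,000 − 44,000 × 590,000 = 97,970,000,000, so EBIT = 97,970,000,000 ÷ 220,000 = 445,318.18.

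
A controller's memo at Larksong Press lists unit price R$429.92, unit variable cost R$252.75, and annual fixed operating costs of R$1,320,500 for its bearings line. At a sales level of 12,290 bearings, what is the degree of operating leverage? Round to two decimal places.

2.54

At 12,290 units, contribution = 12,290 × R$177.17 = R$2,177,419.30.
EBIT = R$2,177,419.30 − R$1,320,500 = R$856,919.30.
Degree of operating leverage = R$2,177,419.30 / R$856,919.30 = 2.5410.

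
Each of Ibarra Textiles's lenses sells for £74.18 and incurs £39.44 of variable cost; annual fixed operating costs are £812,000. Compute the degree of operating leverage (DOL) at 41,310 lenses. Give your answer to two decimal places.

2.30

Contribution at this volume is 41,310 × £34.74 = £1,435,109.40.
Operating income = contribution − fixed costs = £1,435,109.40 − £812,000 = £623,109.40.
So DOL = total CM / EBIT = £1,435,109.40 / £623,109.40 = 2.3031.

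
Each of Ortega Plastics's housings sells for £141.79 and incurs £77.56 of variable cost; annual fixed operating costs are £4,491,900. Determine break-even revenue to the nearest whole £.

£9,916,028

CM per unit = £141.79 − £77.56 = £64.23; CM ratio = £64.23 / £141.79 = 0.4530.
Break-even sales = FC ÷ CM ratio = £4,491,900 × £141.79 / £64.23 = £9,916,028.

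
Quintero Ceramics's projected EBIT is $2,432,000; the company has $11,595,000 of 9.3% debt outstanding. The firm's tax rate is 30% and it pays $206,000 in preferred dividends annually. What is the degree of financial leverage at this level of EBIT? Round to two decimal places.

Interest = $1,078,335.00.
Preferred dividends grossed up pre-tax: $206,000 / (1 − 0.30) = $294,285.71.
DFL = EBIT ÷ [EBIT − I − D_p/(1−t)] = $2,432,000 ÷ [$2,432,000 − $1,078,335.00 − $294,285.71] = $2,432,000 ÷ $1,059,379.29 = 2.2957.

2.30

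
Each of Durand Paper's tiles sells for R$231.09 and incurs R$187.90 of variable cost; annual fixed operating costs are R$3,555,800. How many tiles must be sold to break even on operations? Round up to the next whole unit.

82,330 tiles

Contribution margin per unit = R$231.09 − R$187.90 = R$43.19.
Break-even volume = fixed costs ÷ CM per unit = R$3,555,800 ÷ R$43.19 = 82,329.24, so 82,330 tiles.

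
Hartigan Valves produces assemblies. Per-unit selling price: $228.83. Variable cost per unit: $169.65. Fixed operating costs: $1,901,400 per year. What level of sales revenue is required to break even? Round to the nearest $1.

Contribution margin per unit = $228.83 − $169.65 = $59.18, a CM ratio of $59.18 ÷ $228.83 = 0.2586.
Break-even sales = FC ÷ CM ratio = $1,901,400 × $228.83 / $59.18 = $7,352,101.

$7,352,101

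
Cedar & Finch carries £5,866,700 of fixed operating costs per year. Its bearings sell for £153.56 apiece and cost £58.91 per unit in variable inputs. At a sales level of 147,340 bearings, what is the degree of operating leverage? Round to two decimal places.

1.73

Contribution at this volume is 147,340 × £94.65 = £13,945,731.00.
Operating income = contribution − fixed costs = £13,945,731.00 − £5,866,700 = £8,079,031.00.
Degree of operating leverage = £13,945,731.00 / £8,079,031.00 = 1.7262.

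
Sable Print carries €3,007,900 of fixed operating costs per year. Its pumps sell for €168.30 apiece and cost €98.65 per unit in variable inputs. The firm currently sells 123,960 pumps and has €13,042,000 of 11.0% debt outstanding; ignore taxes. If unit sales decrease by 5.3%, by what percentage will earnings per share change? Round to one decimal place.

-10.9%

Total contribution margin = 123,960 × €69.65 = €8,633,814.00.
EBIT = €8,633,814.00 − €3,007,900 = €5,625,914.00.
Interest = €1,434,620.00, so EBIT − I = €4,191,294.00.
DCL = total CM / (EBIT − I) = €8,633,814.00 / €4,191,294.00 = 2.0599.
%ΔEPS = DCL × %ΔSales = 2.0599 × -5.3% = -10.9%.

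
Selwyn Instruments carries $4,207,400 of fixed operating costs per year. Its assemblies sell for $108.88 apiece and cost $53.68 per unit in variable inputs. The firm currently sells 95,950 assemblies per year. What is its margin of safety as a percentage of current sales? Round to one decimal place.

Each unit contributes $108.88 − $53.68 = $55.20. Break-even units = $4,207,400 ÷ $55.20 = 76,221.01; break-even revenue = 76,221.01 × $108.88 = $8,298,944.06.
Current sales = 95,950 × $108.88 = $10,447,036.00.
Margin of safety = ($10,447,036.00 − $8,298,944.06) ÷ $10,447,036.00 = 20.6%.

20.6%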